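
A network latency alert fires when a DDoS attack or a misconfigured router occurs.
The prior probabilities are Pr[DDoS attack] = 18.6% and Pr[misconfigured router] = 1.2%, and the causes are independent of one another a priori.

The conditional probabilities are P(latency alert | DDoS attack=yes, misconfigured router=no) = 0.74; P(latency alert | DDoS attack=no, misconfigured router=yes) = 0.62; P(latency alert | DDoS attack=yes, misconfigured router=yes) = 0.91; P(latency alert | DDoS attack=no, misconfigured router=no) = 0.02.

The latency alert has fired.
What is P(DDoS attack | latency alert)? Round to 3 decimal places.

P(DDoS attack | latency alert) ≈ 0.862

Weight on DDoS attack=true, given the evidence: 0.135988 + 0.002031 = 0.138019
The normalizing constant is 0.02·0.814·0.988 + 0.62·0.814·0.012 + 0.74·0.186·0.988 + 0.91·0.186·0.012 = 0.160160
Posterior = 0.138019 / 0.160160 ≈ 0.862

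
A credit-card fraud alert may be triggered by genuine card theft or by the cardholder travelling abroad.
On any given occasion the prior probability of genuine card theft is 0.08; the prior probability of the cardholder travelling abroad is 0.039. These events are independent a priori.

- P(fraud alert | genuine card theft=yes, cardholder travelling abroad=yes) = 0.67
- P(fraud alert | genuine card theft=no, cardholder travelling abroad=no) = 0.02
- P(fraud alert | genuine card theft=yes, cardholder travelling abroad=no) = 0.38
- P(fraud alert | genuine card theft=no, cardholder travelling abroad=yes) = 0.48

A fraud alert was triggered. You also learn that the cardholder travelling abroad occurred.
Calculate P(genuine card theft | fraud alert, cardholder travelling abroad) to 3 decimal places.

P(genuine card theft | fraud alert, cardholder travelling abroad) ≈ 0.108

Weight on genuine card theft=true, given the evidence: 0.67*0.08 = 0.053600
The normalizing constant is 0.48*0.92 + 0.67*0.08 = 0.495200
Posterior = 0.053600 / 0.495200 ≈ 0.108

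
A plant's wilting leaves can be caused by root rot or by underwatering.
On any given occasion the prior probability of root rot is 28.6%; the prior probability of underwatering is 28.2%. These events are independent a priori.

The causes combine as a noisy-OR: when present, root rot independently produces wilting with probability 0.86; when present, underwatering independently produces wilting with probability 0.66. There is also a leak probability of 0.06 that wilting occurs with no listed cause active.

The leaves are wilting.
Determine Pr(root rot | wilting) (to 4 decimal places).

Under noisy-OR, P(wilting | causes) = 1 − (1−0.06)·∏(1−qᵢ) over the active causes.
For the numerator, keep only root rot=true terms: 0.178324 + 0.077043 = 0.255367
Denominator P(wilting): 0.06×0.714×0.718 + 0.6804×0.714×0.282 + 0.8684×0.286×0.718 + 0.955256×0.286×0.282 = 0.423123
Posterior = 0.255367 / 0.423123 ≈ 0.6035

Pr(root rot | wilting) ≈ 0.6035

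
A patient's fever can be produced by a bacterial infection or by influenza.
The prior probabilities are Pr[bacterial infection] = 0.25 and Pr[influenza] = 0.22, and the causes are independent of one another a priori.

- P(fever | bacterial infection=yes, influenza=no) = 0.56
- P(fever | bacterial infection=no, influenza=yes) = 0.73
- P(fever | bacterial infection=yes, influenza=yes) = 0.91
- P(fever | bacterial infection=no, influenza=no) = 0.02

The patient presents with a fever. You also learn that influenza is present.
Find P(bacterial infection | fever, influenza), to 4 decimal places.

P(bacterial infection | fever, influenza) ≈ 0.2935

P(fever | influenza) = 0.73*0.75 + 0.91*0.25 = 0.547500 + 0.227500 = 0.775000
Restricting to configurations with bacterial infection present: 0.91*0.25 = 0.227500.
P(bacterial infection | fever, influenza) = 0.227500 / 0.775000 ≈ 0.2935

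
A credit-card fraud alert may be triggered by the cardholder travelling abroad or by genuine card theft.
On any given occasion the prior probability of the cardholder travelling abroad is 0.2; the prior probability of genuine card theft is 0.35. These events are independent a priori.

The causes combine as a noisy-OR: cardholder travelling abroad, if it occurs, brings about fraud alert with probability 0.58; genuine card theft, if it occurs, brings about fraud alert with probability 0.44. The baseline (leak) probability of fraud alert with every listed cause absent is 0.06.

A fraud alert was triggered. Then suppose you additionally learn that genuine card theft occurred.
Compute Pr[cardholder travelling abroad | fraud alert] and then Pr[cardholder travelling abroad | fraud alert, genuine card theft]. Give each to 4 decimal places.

Pr[cardholder travelling abroad | fraud alert] ≈ 0.4485; Pr[cardholder travelling abroad | fraud alert, genuine card theft] ≈ 0.2914

Under noisy-OR, P(fraud alert | causes) = 1 − (1−0.06)·∏(1−qᵢ) over the active causes.
P(fraud alert) = 0.06×0.8×0.65 + 0.4736×0.8×0.35 + 0.6052×0.2×0.65 + 0.778912×0.2×0.35 = 0.031200 + 0.132608 + 0.078676 + 0.054524 = 0.297008
Of this, 0.133200 comes from 0.078676 + 0.054524 (the cardholder travelling abroad=true cases).
So P(cardholder travelling abroad | fraud alert) = 0.133200/0.297008 ≈ 0.4485.

With the extra evidence:
P(fraud alert | genuine card theft) = 0.4736·0.8 + 0.778912·0.2 = 0.378880 + 0.155782 = 0.534662
The cardholder travelling abroad-present share is 0.778912·0.2 = 0.155782.
Hence the posterior is 0.155782/0.534662 ≈ 0.2914.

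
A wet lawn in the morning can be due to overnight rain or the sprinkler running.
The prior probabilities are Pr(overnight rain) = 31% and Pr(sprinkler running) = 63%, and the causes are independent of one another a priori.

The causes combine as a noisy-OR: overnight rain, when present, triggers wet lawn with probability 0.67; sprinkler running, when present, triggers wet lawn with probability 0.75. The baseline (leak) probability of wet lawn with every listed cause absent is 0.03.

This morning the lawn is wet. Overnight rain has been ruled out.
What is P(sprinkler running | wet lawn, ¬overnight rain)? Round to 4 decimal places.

P(sprinkler running | wet lawn, ¬overnight rain) ≈ 0.9773

Under noisy-OR, P(wet lawn | causes) = 1 − (1−0.03)·∏(1−qᵢ) over the active causes.
Enumerate both values of sprinkler running and weight by the priors:
  P(wet lawn | ¬overnight rain) = 0.03×0.37 + 0.7575×0.63
        = 0.011100 + 0.477225 = 0.488325
The terms with sprinkler running present sum to 0.477225, so
  P(sprinkler running | wet lawn, ¬overnight rain) = 0.477225 / 0.488325 ≈ 0.9773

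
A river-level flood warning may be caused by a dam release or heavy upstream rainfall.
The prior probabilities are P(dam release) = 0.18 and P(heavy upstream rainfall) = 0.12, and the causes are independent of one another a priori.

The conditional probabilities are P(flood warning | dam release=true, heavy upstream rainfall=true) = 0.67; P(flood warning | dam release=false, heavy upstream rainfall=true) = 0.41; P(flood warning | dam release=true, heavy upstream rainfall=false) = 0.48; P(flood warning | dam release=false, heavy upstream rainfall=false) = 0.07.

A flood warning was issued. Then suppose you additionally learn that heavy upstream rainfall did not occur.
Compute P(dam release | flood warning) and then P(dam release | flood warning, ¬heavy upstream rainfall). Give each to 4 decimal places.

By total probability over the 4 (dam release, heavy upstream rainfall) configurations:
  P(flood warning) = 0.07×0.82×0.88 + 0.41×0.82×0.12 + 0.48×0.18×0.88 + 0.67×0.18×0.12
        = 0.050512 + 0.040344 + 0.076032 + 0.014472 = 0.181360
Keeping only the dam release-present terms gives 0.090504, so
  P(dam release | flood warning) = 0.090504 / 0.181360 ≈ 0.4990

Now condition on the additional information:
Weight on dam release=true, given the evidence: 0.48·0.18 = 0.086400
The normalizing constant is 0.07·0.82 + 0.48·0.18 = 0.143800
Posterior = 0.086400 / 0.143800 ≈ 0.6008

P(dam release | flood warning) ≈ 0.4990; P(dam release | flood warning, ¬heavy upstream rainfall) ≈ 0.6008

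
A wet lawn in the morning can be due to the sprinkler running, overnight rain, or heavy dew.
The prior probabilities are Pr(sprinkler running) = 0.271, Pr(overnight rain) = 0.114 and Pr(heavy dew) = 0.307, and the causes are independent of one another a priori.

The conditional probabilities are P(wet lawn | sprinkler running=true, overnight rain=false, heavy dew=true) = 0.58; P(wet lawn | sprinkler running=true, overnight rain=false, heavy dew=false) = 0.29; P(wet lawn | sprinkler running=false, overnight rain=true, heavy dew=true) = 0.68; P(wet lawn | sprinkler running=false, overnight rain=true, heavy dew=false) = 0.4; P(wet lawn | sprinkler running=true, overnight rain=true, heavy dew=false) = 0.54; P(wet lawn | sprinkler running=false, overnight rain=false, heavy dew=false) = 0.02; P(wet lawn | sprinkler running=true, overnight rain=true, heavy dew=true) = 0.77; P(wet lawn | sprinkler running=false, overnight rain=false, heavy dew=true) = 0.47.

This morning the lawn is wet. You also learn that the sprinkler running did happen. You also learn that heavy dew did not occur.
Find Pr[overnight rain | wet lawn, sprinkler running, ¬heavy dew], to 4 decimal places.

Pr[overnight rain | wet lawn, sprinkler running, ¬heavy dew] ≈ 0.1933

For the numerator, keep only overnight rain=true terms: 0.54×0.114 = 0.061560
The normalizing constant is 0.29×0.886 + 0.54×0.114 = 0.318500
Posterior = 0.061560 / 0.318500 ≈ 0.1933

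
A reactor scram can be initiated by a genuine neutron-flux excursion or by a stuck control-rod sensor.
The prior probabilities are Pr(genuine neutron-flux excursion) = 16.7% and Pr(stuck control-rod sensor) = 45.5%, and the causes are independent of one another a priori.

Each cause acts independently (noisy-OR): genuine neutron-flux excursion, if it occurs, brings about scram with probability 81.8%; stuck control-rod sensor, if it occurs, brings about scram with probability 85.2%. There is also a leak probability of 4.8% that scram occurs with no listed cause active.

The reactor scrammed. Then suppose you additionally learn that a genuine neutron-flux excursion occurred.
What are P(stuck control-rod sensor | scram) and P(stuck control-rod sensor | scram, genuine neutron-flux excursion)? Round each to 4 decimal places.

P(stuck control-rod sensor | scram) ≈ 0.8046; P(stuck control-rod sensor | scram, genuine neutron-flux excursion) ≈ 0.4960

Under noisy-OR, P(scram | causes) = 1 − (1−0.048)·∏(1−qᵢ) over the active causes.
Weight on stuck control-rod sensor=true, given the evidence: 0.325613 + 0.074037 = 0.399650
Denominator P(scram): 0.048×0.833×0.545 + 0.859104×0.833×0.455 + 0.826736×0.167×0.545 + 0.974357×0.167×0.455 = 0.496686
Posterior = 0.399650 / 0.496686 ≈ 0.8046

Now also conditioning on genuine neutron-flux excursion=true:
P(scram | genuine neutron-flux excursion) = 0.826736×0.545 + 0.974357×0.455 = 0.450571 + 0.443332 = 0.893903
The stuck control-rod sensor-present share is 0.974357×0.455 = 0.443332.
So P(stuck control-rod sensor | scram, genuine neutron-flux excursion) = 0.443332/0.893903 ≈ 0.4960.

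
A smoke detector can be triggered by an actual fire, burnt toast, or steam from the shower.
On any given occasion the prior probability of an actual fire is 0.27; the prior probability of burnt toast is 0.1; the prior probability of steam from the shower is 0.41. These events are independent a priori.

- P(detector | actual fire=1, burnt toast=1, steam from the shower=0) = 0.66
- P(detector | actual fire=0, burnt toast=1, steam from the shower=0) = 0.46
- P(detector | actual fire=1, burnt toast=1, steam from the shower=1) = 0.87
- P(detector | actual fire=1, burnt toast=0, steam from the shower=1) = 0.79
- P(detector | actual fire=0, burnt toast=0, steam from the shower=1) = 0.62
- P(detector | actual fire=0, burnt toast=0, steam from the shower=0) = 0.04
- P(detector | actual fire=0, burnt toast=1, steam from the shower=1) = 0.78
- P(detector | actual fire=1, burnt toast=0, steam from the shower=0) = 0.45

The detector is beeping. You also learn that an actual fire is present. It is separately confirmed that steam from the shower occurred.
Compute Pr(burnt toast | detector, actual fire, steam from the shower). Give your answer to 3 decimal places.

P(detector | actual fire, steam from the shower) = 0.79*0.9 + 0.87*0.1 = 0.711000 + 0.087000 = 0.798000
Restricting to configurations with burnt toast present: 0.87*0.1 = 0.087000.
Hence the posterior is 0.087000/0.798000 ≈ 0.109.

Pr(burnt toast | detector, actual fire, steam from the shower) ≈ 0.109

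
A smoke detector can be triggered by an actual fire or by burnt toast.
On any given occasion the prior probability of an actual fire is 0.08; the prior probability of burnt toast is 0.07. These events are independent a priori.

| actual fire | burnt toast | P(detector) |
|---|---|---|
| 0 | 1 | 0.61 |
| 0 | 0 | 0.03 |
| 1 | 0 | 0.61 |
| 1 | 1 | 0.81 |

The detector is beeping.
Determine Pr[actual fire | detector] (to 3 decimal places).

Weight on actual fire=true, given the evidence: 0.045384 + 0.004536 = 0.049920
Normalizer over all consistent configurations: 0.03×0.92×0.93 + 0.61×0.92×0.07 + 0.61×0.08×0.93 + 0.81×0.08×0.07 = 0.114872
Posterior = 0.049920 / 0.114872 ≈ 0.435

Pr[actual fire | detector] ≈ 0.435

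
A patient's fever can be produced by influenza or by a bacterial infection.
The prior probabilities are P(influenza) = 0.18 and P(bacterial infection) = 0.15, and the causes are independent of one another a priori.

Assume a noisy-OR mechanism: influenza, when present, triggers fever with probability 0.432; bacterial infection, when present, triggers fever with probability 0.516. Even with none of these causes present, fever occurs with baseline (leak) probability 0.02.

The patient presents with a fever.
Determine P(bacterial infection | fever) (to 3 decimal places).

P(bacterial infection | fever) ≈ 0.508

Under noisy-OR, P(fever | causes) = 1 − (1−0.02)·∏(1−qᵢ) over the active causes.
For the numerator, keep only bacterial infection=true terms: 0.064659 + 0.019726 = 0.084385
Normalizer over all consistent configurations: 0.02×0.82×0.85 + 0.52568×0.82×0.15 + 0.44336×0.18×0.85 + 0.730586×0.18×0.15 = 0.166159
Posterior = 0.084385 / 0.166159 ≈ 0.508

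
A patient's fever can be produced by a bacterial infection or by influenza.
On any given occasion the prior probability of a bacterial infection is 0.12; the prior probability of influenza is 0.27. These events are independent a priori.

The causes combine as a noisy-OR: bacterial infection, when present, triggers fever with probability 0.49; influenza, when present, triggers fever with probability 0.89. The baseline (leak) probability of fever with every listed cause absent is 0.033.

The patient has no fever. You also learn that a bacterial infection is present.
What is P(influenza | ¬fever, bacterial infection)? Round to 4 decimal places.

P(influenza | ¬fever, bacterial infection) ≈ 0.0391

Under noisy-OR, P(fever | causes) = 1 − (1−0.033)·∏(1−qᵢ) over the active causes.
Numerator (weight on configurations with influenza): 0.054249×0.27 = 0.014647
Normalizer over all consistent configurations: 0.49317×0.73 + 0.054249×0.27 = 0.374661
P(influenza | ¬fever, bacterial infection) = 0.014647/0.374661 ≈ 0.0391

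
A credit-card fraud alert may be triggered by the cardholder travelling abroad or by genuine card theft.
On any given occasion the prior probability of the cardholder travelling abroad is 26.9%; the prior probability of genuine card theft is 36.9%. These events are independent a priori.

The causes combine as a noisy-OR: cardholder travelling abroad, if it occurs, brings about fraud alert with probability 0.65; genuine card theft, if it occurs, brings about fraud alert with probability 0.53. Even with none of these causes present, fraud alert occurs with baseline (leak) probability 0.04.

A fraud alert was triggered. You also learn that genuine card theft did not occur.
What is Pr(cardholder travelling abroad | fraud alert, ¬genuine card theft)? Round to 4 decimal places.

Pr(cardholder travelling abroad | fraud alert, ¬genuine card theft) ≈ 0.8593

Under noisy-OR, P(fraud alert | causes) = 1 − (1−0.04)·∏(1−qᵢ) over the active causes.
Weight on cardholder travelling abroad=true, given the evidence: 0.664·0.269 = 0.178616
Denominator P(fraud alert | ¬genuine card theft): 0.04·0.731 + 0.664·0.269 = 0.207856
Posterior = 0.178616 / 0.207856 ≈ 0.8593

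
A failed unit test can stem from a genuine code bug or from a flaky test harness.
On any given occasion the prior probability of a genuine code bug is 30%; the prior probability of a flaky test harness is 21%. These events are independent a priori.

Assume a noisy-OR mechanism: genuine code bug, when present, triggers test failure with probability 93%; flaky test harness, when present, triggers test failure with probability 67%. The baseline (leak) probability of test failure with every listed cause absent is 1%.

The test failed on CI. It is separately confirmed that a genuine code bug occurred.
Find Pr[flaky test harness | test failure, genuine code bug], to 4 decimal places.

Under noisy-OR, P(test failure | causes) = 1 − (1−0.01)·∏(1−qᵢ) over the active causes.
By total probability over both values of flaky test harness:
  P(test failure | genuine code bug) = 0.9307×0.79 + 0.977131×0.21
        = 0.735253 + 0.205198 = 0.940451
The terms with flaky test harness present sum to 0.205198, so
  P(flaky test harness | test failure, genuine code bug) = 0.205198 / 0.940451 ≈ 0.2182

Pr[flaky test harness | test failure, genuine code bug] ≈ 0.2182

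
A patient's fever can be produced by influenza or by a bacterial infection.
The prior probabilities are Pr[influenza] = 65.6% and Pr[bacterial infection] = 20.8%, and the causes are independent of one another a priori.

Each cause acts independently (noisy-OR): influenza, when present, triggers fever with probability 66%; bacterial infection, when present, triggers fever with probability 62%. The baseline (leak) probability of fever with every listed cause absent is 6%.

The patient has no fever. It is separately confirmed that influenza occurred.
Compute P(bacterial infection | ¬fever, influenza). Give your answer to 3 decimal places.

Under noisy-OR, P(fever | causes) = 1 − (1−0.06)·∏(1−qᵢ) over the active causes.
Sum P(¬fever|·) weighted by the priors over both values of bacterial infection:
  P(¬fever | influenza) = 0.3196·0.792 + 0.121448·0.208
        = 0.253123 + 0.025261 = 0.278384
Keeping only the bacterial infection-present terms gives 0.025261, so
  P(bacterial infection | ¬fever, influenza) = 0.025261 / 0.278384 ≈ 0.091

P(bacterial infection | ¬fever, influenza) ≈ 0.091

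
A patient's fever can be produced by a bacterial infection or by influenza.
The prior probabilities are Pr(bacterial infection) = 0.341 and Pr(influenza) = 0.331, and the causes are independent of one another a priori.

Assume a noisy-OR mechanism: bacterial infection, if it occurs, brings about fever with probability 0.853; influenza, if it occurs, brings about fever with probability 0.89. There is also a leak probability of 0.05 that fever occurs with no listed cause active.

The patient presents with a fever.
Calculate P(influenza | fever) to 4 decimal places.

Under noisy-OR, P(fever | causes) = 1 − (1−0.05)·∏(1−qᵢ) over the active causes.
P(fever) = 0.05*0.659*0.669 + 0.8955*0.659*0.331 + 0.86035*0.341*0.669 + 0.984638*0.341*0.331 = 0.022044 + 0.195335 + 0.196271 + 0.111137 = 0.524787
The influenza-present share is 0.195335 + 0.111137 = 0.306472.
So P(influenza | fever) = 0.306472/0.524787 ≈ 0.5840.

P(influenza | fever) ≈ 0.5840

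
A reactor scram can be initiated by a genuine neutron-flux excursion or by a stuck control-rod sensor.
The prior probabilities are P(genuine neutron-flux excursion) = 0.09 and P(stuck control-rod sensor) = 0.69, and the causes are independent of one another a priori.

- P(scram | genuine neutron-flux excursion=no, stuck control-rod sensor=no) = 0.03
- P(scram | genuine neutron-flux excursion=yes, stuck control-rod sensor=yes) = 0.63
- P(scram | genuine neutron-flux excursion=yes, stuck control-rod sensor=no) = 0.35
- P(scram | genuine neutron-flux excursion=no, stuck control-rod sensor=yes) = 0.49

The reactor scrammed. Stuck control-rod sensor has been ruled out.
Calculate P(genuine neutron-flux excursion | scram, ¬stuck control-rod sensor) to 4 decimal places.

P(genuine neutron-flux excursion | scram, ¬stuck control-rod sensor) ≈ 0.5357

P(scram | ¬stuck control-rod sensor) = 0.03*0.91 + 0.35*0.09 = 0.027300 + 0.031500 = 0.058800
Of this, 0.031500 comes from 0.35*0.09 (the genuine neutron-flux excursion=true cases).
Hence the posterior is 0.031500/0.058800 ≈ 0.5357.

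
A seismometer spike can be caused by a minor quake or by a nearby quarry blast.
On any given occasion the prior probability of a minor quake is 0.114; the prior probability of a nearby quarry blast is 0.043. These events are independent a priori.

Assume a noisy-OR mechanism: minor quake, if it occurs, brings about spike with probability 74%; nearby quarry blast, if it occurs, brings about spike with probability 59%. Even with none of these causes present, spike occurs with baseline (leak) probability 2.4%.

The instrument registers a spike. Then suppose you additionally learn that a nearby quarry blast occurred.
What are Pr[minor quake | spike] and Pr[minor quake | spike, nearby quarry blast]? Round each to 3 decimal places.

Under noisy-OR, P(spike | causes) = 1 − (1−0.024)·∏(1−qᵢ) over the active causes.
For the numerator, keep only minor quake=true terms: 0.081413 + 0.004392 = 0.085805
The normalizing constant is 0.024×0.886×0.957 + 0.59984×0.886×0.043 + 0.74624×0.114×0.957 + 0.895958×0.114×0.043 = 0.129008
P(minor quake | spike) = 0.085805/0.129008 ≈ 0.665

Now also conditioning on nearby quarry blast=true:
Numerator (weight on configurations with minor quake): 0.895958×0.114 = 0.102139
Denominator P(spike | nearby quarry blast): 0.59984×0.886 + 0.895958×0.114 = 0.633597
Posterior = 0.102139 / 0.633597 ≈ 0.161

Pr[minor quake | spike] ≈ 0.665; Pr[minor quake | spike, nearby quarry blast] ≈ 0.161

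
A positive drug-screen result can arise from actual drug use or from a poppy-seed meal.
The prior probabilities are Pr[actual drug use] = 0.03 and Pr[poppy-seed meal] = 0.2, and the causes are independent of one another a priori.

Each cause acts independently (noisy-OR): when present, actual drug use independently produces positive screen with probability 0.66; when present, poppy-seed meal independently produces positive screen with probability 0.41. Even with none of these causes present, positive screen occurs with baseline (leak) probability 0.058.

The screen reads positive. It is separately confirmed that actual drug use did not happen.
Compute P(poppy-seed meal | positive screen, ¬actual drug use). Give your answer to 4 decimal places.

P(poppy-seed meal | positive screen, ¬actual drug use) ≈ 0.6569

Under noisy-OR, P(positive screen | causes) = 1 − (1−0.058)·∏(1−qᵢ) over the active causes.
By total probability over both values of poppy-seed meal:
  P(positive screen | ¬actual drug use) = 0.058·0.8 + 0.44422·0.2
        = 0.046400 + 0.088844 = 0.135244
Configurations with poppy-seed meal contribute 0.088844, so
  P(poppy-seed meal | positive screen, ¬actual drug use) = 0.088844 / 0.135244 ≈ 0.6569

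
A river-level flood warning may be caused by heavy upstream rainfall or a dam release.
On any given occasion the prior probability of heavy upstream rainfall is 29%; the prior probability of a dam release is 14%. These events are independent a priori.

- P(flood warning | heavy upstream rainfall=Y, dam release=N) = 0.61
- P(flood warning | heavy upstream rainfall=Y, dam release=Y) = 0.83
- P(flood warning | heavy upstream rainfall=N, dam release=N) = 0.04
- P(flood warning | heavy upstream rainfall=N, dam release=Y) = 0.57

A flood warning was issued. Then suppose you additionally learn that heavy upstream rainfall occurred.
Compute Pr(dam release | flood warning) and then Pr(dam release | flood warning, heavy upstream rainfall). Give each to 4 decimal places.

P(flood warning) = 0.04*0.71*0.86 + 0.57*0.71*0.14 + 0.61*0.29*0.86 + 0.83*0.29*0.14 = 0.024424 + 0.056658 + 0.152134 + 0.033698 = 0.266914
The dam release-present share is 0.056658 + 0.033698 = 0.090356.
P(dam release | flood warning) = 0.090356 / 0.266914 ≈ 0.3385

With the extra evidence:
By total probability over both values of dam release:
  P(flood warning | heavy upstream rainfall) = 0.61·0.86 + 0.83·0.14
        = 0.524600 + 0.116200 = 0.640800
Keeping only the dam release-present terms gives 0.116200, so
  P(dam release | flood warning, heavy upstream rainfall) = 0.116200 / 0.640800 ≈ 0.1813

Pr(dam release | flood warning) ≈ 0.3385; Pr(dam release | flood warning, heavy upstream rainfall) ≈ 0.1813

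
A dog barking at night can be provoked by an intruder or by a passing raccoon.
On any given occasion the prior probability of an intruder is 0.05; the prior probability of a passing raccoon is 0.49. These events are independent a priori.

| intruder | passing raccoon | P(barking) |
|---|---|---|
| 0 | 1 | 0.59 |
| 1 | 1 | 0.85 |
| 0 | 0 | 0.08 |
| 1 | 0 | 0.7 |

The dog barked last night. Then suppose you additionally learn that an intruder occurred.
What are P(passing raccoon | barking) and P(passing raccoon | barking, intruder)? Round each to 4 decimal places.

P(passing raccoon | barking) ≈ 0.8392; P(passing raccoon | barking, intruder) ≈ 0.5385

P(barking) = 0.08·0.95·0.51 + 0.59·0.95·0.49 + 0.7·0.05·0.51 + 0.85·0.05·0.49 = 0.038760 + 0.274645 + 0.017850 + 0.020825 = 0.352080
Restricting to configurations with passing raccoon present: 0.274645 + 0.020825 = 0.295470.
So P(passing raccoon | barking) = 0.295470/0.352080 ≈ 0.8392.

Now also conditioning on intruder=true:
For the numerator, keep only passing raccoon=true terms: 0.85×0.49 = 0.416500
Normalizer over all consistent configurations: 0.7×0.51 + 0.85×0.49 = 0.773500
P(passing raccoon | barking, intruder) = 0.416500/0.773500 ≈ 0.5385
Conditioning on intruder lowers the posterior on passing raccoon: the classic explaining-away effect in a common-effect structure.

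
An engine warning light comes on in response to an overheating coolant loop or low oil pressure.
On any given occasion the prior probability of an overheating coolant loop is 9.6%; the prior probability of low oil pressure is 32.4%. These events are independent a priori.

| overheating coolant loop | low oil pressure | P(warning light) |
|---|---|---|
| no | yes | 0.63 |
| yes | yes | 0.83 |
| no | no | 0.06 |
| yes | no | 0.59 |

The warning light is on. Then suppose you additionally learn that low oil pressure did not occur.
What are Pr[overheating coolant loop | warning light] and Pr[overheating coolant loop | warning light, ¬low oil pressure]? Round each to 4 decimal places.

Pr[overheating coolant loop | warning light] ≈ 0.2247; Pr[overheating coolant loop | warning light, ¬low oil pressure] ≈ 0.5108

P(warning light) = 0.06*0.904*0.676 + 0.63*0.904*0.324 + 0.59*0.096*0.676 + 0.83*0.096*0.324 = 0.036666 + 0.184524 + 0.038289 + 0.025816 = 0.285295
Of this, 0.064105 comes from 0.038289 + 0.025816 (the overheating coolant loop=true cases).
Hence the posterior is 0.064105/0.285295 ≈ 0.2247.

With the extra evidence:
For the numerator, keep only overheating coolant loop=true terms: 0.59*0.096 = 0.056640
Denominator P(warning light | ¬low oil pressure): 0.06*0.904 + 0.59*0.096 = 0.110880
P(overheating coolant loop | warning light, ¬low oil pressure) = 0.056640/0.110880 ≈ 0.5108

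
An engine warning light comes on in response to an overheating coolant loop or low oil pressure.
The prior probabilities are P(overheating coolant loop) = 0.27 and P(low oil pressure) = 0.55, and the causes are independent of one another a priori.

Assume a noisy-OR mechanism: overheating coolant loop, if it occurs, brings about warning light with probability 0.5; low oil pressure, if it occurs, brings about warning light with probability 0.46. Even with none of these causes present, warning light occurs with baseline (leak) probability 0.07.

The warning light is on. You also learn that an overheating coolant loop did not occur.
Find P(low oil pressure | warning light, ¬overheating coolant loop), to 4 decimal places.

Under noisy-OR, P(warning light | causes) = 1 − (1−0.07)·∏(1−qᵢ) over the active causes.
Numerator (weight on configurations with low oil pressure): 0.4978×0.55 = 0.273790
The normalizing constant is 0.07×0.45 + 0.4978×0.55 = 0.305290
Posterior = 0.273790 / 0.305290 ≈ 0.8968

P(low oil pressure | warning light, ¬overheating coolant loop) ≈ 0.8968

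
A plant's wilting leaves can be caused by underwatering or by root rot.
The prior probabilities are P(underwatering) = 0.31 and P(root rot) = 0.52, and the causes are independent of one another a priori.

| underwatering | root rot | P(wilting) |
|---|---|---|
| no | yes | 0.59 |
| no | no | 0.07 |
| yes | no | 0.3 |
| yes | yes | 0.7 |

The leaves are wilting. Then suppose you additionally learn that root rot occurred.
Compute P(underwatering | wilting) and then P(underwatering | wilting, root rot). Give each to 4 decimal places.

Sum P(wilting|·) weighted by the priors over the 4 (underwatering, root rot) configurations:
  P(wilting) = 0.07×0.69×0.48 + 0.59×0.69×0.52 + 0.3×0.31×0.48 + 0.7×0.31×0.52
        = 0.023184 + 0.211692 + 0.044640 + 0.112840 = 0.392356
The terms with underwatering present sum to 0.157480, so
  P(underwatering | wilting) = 0.157480 / 0.392356 ≈ 0.4014

Now also conditioning on root rot=true:
P(wilting | root rot) = 0.59·0.69 + 0.7·0.31 = 0.407100 + 0.217000 = 0.624100
Of this, 0.217000 comes from 0.7·0.31 (the underwatering=true cases).
So P(underwatering | wilting, root rot) = 0.217000/0.624100 ≈ 0.3477.

P(underwatering | wilting) ≈ 0.4014; P(underwatering | wilting, root rot) ≈ 0.3477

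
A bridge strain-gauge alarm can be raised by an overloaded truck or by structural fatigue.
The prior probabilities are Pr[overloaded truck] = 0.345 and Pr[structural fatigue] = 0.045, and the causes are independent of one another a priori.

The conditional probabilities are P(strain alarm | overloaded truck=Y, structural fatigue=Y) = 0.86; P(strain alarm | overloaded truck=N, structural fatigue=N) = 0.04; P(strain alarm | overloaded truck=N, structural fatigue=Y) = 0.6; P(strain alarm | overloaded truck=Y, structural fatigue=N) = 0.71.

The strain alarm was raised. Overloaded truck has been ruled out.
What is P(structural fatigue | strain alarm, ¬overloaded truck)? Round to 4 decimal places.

P(structural fatigue | strain alarm, ¬overloaded truck) ≈ 0.4141

Enumerate both values of structural fatigue and weight by the priors:
  P(strain alarm | ¬overloaded truck) = 0.04*0.955 + 0.6*0.045
        = 0.038200 + 0.027000 = 0.065200
Configurations with structural fatigue contribute 0.027000, so
  P(structural fatigue | strain alarm, ¬overloaded truck) = 0.027000 / 0.065200 ≈ 0.4141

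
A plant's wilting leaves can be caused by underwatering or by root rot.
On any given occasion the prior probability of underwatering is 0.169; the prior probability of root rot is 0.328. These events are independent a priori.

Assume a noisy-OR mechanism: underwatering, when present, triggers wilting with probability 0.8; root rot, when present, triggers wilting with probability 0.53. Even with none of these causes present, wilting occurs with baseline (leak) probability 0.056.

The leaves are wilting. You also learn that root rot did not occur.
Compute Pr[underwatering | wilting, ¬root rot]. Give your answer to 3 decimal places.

Pr[underwatering | wilting, ¬root rot] ≈ 0.747

Under noisy-OR, P(wilting | causes) = 1 − (1−0.056)·∏(1−qᵢ) over the active causes.
Weight on underwatering=true, given the evidence: 0.8112×0.169 = 0.137093
Normalizer over all consistent configurations: 0.056×0.831 + 0.8112×0.169 = 0.183629
Posterior = 0.137093 / 0.183629 ≈ 0.747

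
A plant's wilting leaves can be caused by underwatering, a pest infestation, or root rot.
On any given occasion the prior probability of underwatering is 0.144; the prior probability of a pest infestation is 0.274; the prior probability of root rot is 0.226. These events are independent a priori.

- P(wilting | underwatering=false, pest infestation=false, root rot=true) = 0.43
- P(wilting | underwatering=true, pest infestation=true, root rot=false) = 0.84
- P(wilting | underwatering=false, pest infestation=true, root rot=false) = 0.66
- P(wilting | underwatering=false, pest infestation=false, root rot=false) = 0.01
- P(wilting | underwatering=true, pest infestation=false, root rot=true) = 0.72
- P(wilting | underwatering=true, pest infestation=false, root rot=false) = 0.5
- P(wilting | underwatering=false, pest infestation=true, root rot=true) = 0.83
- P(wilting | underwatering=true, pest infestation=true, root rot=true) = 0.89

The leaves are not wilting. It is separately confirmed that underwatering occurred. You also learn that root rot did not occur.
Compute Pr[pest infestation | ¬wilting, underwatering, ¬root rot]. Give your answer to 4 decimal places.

Pr[pest infestation | ¬wilting, underwatering, ¬root rot] ≈ 0.1078

Weight on pest infestation=true, given the evidence: 0.16×0.274 = 0.043840
Normalizer over all consistent configurations: 0.5×0.726 + 0.16×0.274 = 0.406840
Posterior = 0.043840 / 0.406840 ≈ 0.1078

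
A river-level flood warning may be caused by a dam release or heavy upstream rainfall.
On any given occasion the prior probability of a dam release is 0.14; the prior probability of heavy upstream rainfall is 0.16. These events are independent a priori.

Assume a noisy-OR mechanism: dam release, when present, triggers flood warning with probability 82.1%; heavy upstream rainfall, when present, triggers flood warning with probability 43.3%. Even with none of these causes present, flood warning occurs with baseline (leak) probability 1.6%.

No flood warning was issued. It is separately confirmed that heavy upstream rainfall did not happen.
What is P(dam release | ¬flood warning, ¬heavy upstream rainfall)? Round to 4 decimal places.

Under noisy-OR, P(flood warning | causes) = 1 − (1−0.016)·∏(1−qᵢ) over the active causes.
By total probability over both values of dam release:
  P(¬flood warning | ¬heavy upstream rainfall) = 0.984*0.86 + 0.176136*0.14
        = 0.846240 + 0.024659 = 0.870899
The terms with dam release present sum to 0.024659, so
  P(dam release | ¬flood warning, ¬heavy upstream rainfall) = 0.024659 / 0.870899 ≈ 0.0283

P(dam release | ¬flood warning, ¬heavy upstream rainfall) ≈ 0.0283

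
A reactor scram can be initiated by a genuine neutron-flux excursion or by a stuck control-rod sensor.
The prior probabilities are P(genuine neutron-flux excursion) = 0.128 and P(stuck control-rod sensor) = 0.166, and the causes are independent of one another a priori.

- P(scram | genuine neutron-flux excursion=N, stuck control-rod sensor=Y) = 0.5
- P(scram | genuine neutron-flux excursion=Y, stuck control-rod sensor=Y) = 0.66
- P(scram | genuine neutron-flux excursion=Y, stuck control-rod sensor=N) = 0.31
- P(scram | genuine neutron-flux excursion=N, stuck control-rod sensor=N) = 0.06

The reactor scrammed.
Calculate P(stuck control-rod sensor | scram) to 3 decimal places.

P(stuck control-rod sensor | scram) ≈ 0.530

Sum P(scram|·) weighted by the priors over the 4 (genuine neutron-flux excursion, stuck control-rod sensor) configurations:
  P(scram) = 0.06·0.872·0.834 + 0.5·0.872·0.166 + 0.31·0.128·0.834 + 0.66·0.128·0.166
        = 0.043635 + 0.072376 + 0.033093 + 0.014024 = 0.163128
Configurations with stuck control-rod sensor contribute 0.086400, so
  P(stuck control-rod sensor | scram) = 0.086400 / 0.163128 ≈ 0.530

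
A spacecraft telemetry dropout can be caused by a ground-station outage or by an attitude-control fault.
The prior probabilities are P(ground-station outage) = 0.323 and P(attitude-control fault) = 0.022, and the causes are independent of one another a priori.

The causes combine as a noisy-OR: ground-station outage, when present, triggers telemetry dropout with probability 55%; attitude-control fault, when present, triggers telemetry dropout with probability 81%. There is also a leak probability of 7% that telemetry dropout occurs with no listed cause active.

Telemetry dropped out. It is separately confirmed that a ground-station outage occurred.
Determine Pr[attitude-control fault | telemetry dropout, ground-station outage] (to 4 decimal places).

Under noisy-OR, P(telemetry dropout | causes) = 1 − (1−0.07)·∏(1−qᵢ) over the active causes.
Sum P(telemetry dropout|·) weighted by the priors over both values of attitude-control fault:
  P(telemetry dropout | ground-station outage) = 0.5815·0.978 + 0.920485·0.022
        = 0.568707 + 0.020251 = 0.588958
Configurations with attitude-control fault contribute 0.020251, so
  P(attitude-control fault | telemetry dropout, ground-station outage) = 0.020251 / 0.588958 ≈ 0.0344

Pr[attitude-control fault | telemetry dropout, ground-station outage] ≈ 0.0344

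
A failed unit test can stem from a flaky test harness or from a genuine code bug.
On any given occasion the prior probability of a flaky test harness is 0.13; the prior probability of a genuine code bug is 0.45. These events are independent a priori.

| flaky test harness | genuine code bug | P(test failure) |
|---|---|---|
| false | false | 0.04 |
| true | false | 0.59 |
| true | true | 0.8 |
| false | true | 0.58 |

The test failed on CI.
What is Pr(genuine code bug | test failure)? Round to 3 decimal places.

Pr(genuine code bug | test failure) ≈ 0.817

P(test failure) = 0.04×0.87×0.55 + 0.58×0.87×0.45 + 0.59×0.13×0.55 + 0.8×0.13×0.45 = 0.019140 + 0.227070 + 0.042185 + 0.046800 = 0.335195
The genuine code bug-present share is 0.227070 + 0.046800 = 0.273870.
P(genuine code bug | test failure) = 0.273870 / 0.335195 ≈ 0.817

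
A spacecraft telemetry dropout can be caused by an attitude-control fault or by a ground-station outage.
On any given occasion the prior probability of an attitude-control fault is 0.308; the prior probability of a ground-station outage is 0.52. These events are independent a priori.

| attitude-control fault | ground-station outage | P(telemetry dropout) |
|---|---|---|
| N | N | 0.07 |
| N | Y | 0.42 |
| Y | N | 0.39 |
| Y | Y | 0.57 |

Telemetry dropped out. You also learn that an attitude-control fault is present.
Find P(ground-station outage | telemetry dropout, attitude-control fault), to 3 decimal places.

P(telemetry dropout | attitude-control fault) = 0.39×0.48 + 0.57×0.52 = 0.187200 + 0.296400 = 0.483600
The ground-station outage-present share is 0.57×0.52 = 0.296400.
So P(ground-station outage | telemetry dropout, attitude-control fault) = 0.296400/0.483600 ≈ 0.613.

P(ground-station outage | telemetry dropout, attitude-control fault) ≈ 0.613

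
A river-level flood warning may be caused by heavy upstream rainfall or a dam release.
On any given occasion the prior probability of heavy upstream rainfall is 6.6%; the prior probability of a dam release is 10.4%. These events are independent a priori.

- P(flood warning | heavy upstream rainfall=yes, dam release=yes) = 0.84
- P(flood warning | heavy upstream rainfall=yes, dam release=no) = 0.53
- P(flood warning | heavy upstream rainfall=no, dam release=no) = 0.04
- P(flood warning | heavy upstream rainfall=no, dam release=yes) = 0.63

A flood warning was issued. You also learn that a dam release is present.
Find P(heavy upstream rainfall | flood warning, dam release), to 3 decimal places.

Numerator (weight on configurations with heavy upstream rainfall): 0.84·0.066 = 0.055440
The normalizing constant is 0.63·0.934 + 0.84·0.066 = 0.643860
Posterior = 0.055440 / 0.643860 ≈ 0.086

P(heavy upstream rainfall | flood warning, dam release) ≈ 0.086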